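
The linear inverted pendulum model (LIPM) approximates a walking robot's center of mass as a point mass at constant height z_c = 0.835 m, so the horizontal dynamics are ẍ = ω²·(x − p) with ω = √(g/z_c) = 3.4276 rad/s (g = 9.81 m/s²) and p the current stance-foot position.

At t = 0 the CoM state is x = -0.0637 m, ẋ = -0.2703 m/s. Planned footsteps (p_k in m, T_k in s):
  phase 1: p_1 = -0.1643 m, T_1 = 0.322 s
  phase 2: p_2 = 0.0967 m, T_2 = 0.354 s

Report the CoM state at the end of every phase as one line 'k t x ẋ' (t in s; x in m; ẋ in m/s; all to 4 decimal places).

phase 1: p=-0.1643, T=0.322, ωT=1.103687, cosh=1.673455, sinh=1.341809; start (x,ẋ)=(-0.063700, -0.270300) → end (x,ẋ)=(-0.101765, 0.010343)
phase 2: p=0.0967, T=0.354, ωT=1.213370, cosh=1.831000, sinh=1.533806; start (x,ẋ)=(-0.101765, 0.010343) → end (x,ẋ)=(-0.262062, -1.024448)

1 0.3220 -0.1018 0.0103
2 0.6760 -0.2621 -1.0244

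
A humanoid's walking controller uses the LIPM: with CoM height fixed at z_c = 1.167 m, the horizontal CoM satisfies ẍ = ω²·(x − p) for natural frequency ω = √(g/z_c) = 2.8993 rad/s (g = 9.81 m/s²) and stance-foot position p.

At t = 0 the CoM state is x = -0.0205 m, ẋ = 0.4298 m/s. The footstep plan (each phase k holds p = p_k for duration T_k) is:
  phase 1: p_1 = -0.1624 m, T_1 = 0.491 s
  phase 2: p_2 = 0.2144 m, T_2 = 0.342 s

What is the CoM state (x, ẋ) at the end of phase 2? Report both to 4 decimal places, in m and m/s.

phase 1: p=-0.1624, T=0.491, ωT=1.423556, cosh=2.196358, sinh=1.955502; start (x,ẋ)=(-0.020500, 0.429800) → end (x,ẋ)=(0.439152, 1.748509)
phase 2: p=0.2144, T=0.342, ωT=0.991561, cosh=1.533217, sinh=1.162220; start (x,ẋ)=(0.439152, 1.748509) → end (x,ẋ)=(1.259905, 3.438174)

x = 1.2599, ẋ = 3.4382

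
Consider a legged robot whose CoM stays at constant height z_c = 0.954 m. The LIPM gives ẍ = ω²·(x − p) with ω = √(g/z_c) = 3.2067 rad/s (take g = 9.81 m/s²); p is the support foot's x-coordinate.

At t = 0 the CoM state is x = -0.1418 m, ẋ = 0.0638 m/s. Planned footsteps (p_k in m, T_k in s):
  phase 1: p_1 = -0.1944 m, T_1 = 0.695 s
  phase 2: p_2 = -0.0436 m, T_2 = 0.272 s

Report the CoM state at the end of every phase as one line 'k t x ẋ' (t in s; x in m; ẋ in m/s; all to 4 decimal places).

1 0.6950 0.1440 1.0739
2 0.9670 0.5506 2.1028

phase 1: p=-0.1944, T=0.695, ωT=2.228657, cosh=4.697527, sinh=4.589854; start (x,ẋ)=(-0.141800, 0.063800) → end (x,ẋ)=(0.144009, 1.073884)
phase 2: p=-0.0436, T=0.272, ωT=0.872222, cosh=1.405121, sinh=0.987100; start (x,ẋ)=(0.144009, 1.073884) → end (x,ẋ)=(0.550581, 2.102782)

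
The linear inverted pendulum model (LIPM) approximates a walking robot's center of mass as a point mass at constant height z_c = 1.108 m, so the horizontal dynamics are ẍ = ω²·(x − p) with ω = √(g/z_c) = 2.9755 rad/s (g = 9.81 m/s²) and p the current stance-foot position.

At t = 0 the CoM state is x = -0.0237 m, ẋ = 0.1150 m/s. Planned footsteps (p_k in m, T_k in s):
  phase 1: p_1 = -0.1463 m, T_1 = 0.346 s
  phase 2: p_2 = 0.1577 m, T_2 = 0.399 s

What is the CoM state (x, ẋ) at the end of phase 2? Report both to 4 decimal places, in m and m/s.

phase 1: p=-0.1463, T=0.346, ωT=1.029523, cosh=1.578454, sinh=1.221276; start (x,ẋ)=(-0.023700, 0.115000) → end (x,ẋ)=(0.094419, 0.627039)
phase 2: p=0.1577, T=0.399, ωT=1.187224, cosh=1.791519, sinh=1.486452; start (x,ẋ)=(0.094419, 0.627039) → end (x,ẋ)=(0.357578, 0.843467)

x = 0.3576, ẋ = 0.8435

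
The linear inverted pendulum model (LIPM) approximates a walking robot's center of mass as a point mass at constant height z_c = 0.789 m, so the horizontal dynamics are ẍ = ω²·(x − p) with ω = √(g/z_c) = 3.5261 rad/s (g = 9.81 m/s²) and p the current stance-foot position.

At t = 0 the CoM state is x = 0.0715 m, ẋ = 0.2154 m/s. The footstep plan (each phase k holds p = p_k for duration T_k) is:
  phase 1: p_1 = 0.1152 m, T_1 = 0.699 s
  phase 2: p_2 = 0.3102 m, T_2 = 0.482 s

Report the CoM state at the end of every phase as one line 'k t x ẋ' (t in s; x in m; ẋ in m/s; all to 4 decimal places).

1 0.6990 0.2130 0.3762
2 1.1810 0.3175 0.1572

phase 1: p=0.1152, T=0.699, ωT=2.464744, cosh=5.922750, sinh=5.837720; start (x,ẋ)=(0.071500, 0.215400) → end (x,ẋ)=(0.212986, 0.376223)
phase 2: p=0.3102, T=0.482, ωT=1.699580, cosh=2.827205, sinh=2.644445; start (x,ẋ)=(0.212986, 0.376223) → end (x,ẋ)=(0.317511, 0.157184)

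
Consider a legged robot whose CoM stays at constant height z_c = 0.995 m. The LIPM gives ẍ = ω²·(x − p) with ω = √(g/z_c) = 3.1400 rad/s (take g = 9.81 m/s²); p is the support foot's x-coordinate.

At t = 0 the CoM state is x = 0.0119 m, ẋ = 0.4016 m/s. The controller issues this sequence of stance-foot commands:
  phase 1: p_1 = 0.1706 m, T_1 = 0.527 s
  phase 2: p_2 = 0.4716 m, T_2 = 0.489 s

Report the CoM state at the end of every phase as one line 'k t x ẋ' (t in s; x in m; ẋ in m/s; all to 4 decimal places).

1 0.5270 0.0626 -0.1670
2 1.0160 -0.6397 -3.2489

phase 1: p=0.1706, T=0.527, ωT=1.654780, cosh=2.711531, sinh=2.520397; start (x,ẋ)=(0.011900, 0.401600) → end (x,ẋ)=(0.062634, -0.167008)
phase 2: p=0.4716, T=0.489, ωT=1.535460, cosh=2.429409, sinh=2.214052; start (x,ẋ)=(0.062634, -0.167008) → end (x,ẋ)=(-0.639705, -3.248914)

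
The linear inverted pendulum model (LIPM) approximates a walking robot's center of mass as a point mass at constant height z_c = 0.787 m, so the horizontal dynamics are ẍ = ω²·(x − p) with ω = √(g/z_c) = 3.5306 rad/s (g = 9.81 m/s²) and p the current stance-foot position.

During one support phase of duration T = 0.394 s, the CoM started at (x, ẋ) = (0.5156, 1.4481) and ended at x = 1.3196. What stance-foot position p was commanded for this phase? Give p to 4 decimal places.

p = 0.4884

ωT = 3.5306·0.394 = 1.391056; cosh(ωT) = 2.133953, sinh(ωT) = 1.885141
x(T) = p + (x₀−p)·cosh(ωT) + (ẋ₀/ω)·sinh(ωT) ⇒ p·(1 − cosh) = x(T) − x₀·cosh − (ẋ₀/ω)·sinh
numerator   = 1.3196 − (0.5156)·2.133953 − (1.4481/3.5306)·1.885141 = -0.553870
denominator = 1 − 2.133953 = -1.133953
p = -0.553870 / -1.133953 = 0.4884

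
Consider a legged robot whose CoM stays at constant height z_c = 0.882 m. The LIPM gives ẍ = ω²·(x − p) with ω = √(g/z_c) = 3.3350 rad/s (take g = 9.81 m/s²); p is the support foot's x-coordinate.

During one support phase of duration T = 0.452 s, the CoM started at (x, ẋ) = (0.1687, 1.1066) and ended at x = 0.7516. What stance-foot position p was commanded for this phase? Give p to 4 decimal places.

ωT = 3.3350·0.452 = 1.507420; cosh(ωT) = 2.368274, sinh(ωT) = 2.146793
x(T) = p + (x₀−p)·cosh(ωT) + (ẋ₀/ω)·sinh(ωT) ⇒ p·(1 − cosh) = x(T) − x₀·cosh − (ẋ₀/ω)·sinh
numerator   = 0.7516 − (0.1687)·2.368274 − (1.1066/3.3350)·2.146793 = -0.360264
denominator = 1 − 2.368274 = -1.368274
p = -0.360264 / -1.368274 = 0.2633

p = 0.2633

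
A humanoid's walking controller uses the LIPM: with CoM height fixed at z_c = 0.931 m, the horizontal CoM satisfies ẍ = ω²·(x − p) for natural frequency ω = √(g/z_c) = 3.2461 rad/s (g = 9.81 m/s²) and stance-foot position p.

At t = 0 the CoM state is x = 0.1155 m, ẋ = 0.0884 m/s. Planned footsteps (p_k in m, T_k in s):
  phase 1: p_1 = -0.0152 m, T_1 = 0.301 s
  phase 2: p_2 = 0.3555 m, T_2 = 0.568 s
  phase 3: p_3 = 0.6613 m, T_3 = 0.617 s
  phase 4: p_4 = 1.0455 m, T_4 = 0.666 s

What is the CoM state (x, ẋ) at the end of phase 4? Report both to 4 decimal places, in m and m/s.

x = -0.5480, ẋ = -5.0109

phase 1: p=-0.0152, T=0.301, ωT=0.977076, cosh=1.516544, sinh=1.140133; start (x,ẋ)=(0.115500, 0.088400) → end (x,ẋ)=(0.214061, 0.617781)
phase 2: p=0.3555, T=0.568, ωT=1.843785, cosh=3.239316, sinh=3.081099; start (x,ẋ)=(0.214061, 0.617781) → end (x,ẋ)=(0.483714, 0.586581)
phase 3: p=0.6613, T=0.617, ωT=2.002844, cosh=3.772525, sinh=3.637574; start (x,ẋ)=(0.483714, 0.586581) → end (x,ẋ)=(0.648674, 0.115969)
phase 4: p=1.0455, T=0.666, ωT=2.161903, cosh=4.401378, sinh=4.286273; start (x,ẋ)=(0.648674, 0.115969) → end (x,ẋ)=(-0.547951, -5.010881)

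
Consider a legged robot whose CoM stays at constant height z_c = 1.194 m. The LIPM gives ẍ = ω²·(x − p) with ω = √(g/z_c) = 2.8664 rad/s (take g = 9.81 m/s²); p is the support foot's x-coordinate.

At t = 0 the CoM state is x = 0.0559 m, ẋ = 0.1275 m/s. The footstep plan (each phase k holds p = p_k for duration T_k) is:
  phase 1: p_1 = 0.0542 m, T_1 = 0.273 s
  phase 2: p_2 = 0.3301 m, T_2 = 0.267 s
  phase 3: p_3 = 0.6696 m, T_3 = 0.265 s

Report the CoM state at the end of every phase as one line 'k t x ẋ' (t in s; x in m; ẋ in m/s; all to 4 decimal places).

phase 1: p=0.0542, T=0.273, ωT=0.782527, cosh=1.322121, sinh=0.864872; start (x,ẋ)=(0.055900, 0.127500) → end (x,ẋ)=(0.094918, 0.172785)
phase 2: p=0.3301, T=0.267, ωT=0.765329, cosh=1.307441, sinh=0.842260; start (x,ẋ)=(0.094918, 0.172785) → end (x,ẋ)=(0.073384, -0.341884)
phase 3: p=0.6696, T=0.265, ωT=0.759596, cosh=1.302634, sinh=0.834779; start (x,ẋ)=(0.073384, -0.341884) → end (x,ẋ)=(-0.206617, -1.871980)

1 0.2730 0.0949 0.1728
2 0.5400 0.0734 -0.3419
3 0.8050 -0.2066 -1.8720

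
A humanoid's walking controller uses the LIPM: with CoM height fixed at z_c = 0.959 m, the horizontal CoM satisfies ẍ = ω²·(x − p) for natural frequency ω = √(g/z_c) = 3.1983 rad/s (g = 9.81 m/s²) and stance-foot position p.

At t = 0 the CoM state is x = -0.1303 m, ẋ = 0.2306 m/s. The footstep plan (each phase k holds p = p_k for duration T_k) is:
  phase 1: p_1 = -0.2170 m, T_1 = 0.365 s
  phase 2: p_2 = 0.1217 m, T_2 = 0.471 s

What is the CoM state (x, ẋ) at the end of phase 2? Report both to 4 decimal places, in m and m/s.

x = 0.4717, ẋ = 1.3563

phase 1: p=-0.2170, T=0.365, ωT=1.167380, cosh=1.762371, sinh=1.451190; start (x,ẋ)=(-0.130300, 0.230600) → end (x,ẋ)=(0.040429, 0.808807)
phase 2: p=0.1217, T=0.471, ωT=1.506399, cosh=2.366084, sinh=2.144377; start (x,ẋ)=(0.040429, 0.808807) → end (x,ẋ)=(0.471691, 1.356322)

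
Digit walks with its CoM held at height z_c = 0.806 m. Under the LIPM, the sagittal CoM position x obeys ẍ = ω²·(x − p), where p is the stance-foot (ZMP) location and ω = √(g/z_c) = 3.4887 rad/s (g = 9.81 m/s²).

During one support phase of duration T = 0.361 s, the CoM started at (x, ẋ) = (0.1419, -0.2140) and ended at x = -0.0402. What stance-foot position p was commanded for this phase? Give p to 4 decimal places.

p = 0.2335

ωT = 3.4887·0.361 = 1.259421; cosh(ωT) = 1.903599, sinh(ωT) = 1.619781
x(T) = p + (x₀−p)·cosh(ωT) + (ẋ₀/ω)·sinh(ωT) ⇒ p·(1 − cosh) = x(T) − x₀·cosh − (ẋ₀/ω)·sinh
numerator   = -0.0402 − (0.1419)·1.903599 − (-0.2140/3.4887)·1.619781 = -0.210962
denominator = 1 − 1.903599 = -0.903599
p = -0.210962 / -0.903599 = 0.2335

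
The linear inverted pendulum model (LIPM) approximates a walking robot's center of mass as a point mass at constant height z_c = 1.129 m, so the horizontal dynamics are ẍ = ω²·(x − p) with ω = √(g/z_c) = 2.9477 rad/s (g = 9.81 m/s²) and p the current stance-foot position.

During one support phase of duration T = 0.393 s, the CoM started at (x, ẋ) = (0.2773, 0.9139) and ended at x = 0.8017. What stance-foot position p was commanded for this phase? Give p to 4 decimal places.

p = 0.1714

ωT = 2.9477·0.393 = 1.158446; cosh(ωT) = 1.749477, sinh(ωT) = 1.435503
x(T) = p + (x₀−p)·cosh(ωT) + (ẋ₀/ω)·sinh(ωT) ⇒ p·(1 − cosh) = x(T) − x₀·cosh − (ẋ₀/ω)·sinh
numerator   = 0.8017 − (0.2773)·1.749477 − (0.9139/2.9477)·1.435503 = -0.128491
denominator = 1 − 1.749477 = -0.749477
p = -0.128491 / -0.749477 = 0.1714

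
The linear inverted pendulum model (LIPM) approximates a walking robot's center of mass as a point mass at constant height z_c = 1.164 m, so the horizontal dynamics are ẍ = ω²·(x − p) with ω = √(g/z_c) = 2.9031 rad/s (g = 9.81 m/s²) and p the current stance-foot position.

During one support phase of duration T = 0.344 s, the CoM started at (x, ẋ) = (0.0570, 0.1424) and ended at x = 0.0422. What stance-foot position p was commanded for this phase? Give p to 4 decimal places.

ωT = 2.9031·0.344 = 0.998666; cosh(ωT) = 1.541515, sinh(ωT) = 1.173144
x(T) = p + (x₀−p)·cosh(ωT) + (ẋ₀/ω)·sinh(ωT) ⇒ p·(1 − cosh) = x(T) − x₀·cosh − (ẋ₀/ω)·sinh
numerator   = 0.0422 − (0.0570)·1.541515 − (0.1424/2.9031)·1.173144 = -0.103210
denominator = 1 − 1.541515 = -0.541515
p = -0.103210 / -0.541515 = 0.1906

p = 0.1906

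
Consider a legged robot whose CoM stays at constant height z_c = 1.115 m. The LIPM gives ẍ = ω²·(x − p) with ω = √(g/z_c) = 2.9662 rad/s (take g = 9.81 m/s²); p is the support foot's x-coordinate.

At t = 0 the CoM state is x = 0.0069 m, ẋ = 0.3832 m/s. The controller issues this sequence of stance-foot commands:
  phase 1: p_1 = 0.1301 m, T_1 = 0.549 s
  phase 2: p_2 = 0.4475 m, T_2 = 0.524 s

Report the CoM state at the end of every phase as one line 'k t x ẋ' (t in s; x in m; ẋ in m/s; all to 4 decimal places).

1 0.5490 0.1206 0.1187
2 1.0730 -0.2700 -1.8982

phase 1: p=0.1301, T=0.549, ωT=1.628444, cosh=2.646086, sinh=2.449852; start (x,ẋ)=(0.006900, 0.383200) → end (x,ẋ)=(0.120596, 0.118717)
phase 2: p=0.4475, T=0.524, ωT=1.554289, cosh=2.471530, sinh=2.260190; start (x,ẋ)=(0.120596, 0.118717) → end (x,ẋ)=(-0.269994, -1.898212)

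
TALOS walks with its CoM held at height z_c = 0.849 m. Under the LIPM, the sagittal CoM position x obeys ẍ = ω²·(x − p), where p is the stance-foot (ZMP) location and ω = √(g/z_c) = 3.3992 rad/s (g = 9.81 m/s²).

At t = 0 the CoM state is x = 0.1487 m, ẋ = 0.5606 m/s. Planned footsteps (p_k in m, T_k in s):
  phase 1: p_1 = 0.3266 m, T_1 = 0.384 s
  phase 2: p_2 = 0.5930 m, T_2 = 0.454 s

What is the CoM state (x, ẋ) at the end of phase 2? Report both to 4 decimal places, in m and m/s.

x = -0.1808, ẋ = -2.3691

phase 1: p=0.3266, T=0.384, ωT=1.305293, cosh=1.979931, sinh=1.708838; start (x,ẋ)=(0.148700, 0.560600) → end (x,ẋ)=(0.256194, 0.076585)
phase 2: p=0.5930, T=0.454, ωT=1.543237, cosh=2.446701, sinh=2.233012; start (x,ẋ)=(0.256194, 0.076585) → end (x,ẋ)=(-0.180754, -2.369132)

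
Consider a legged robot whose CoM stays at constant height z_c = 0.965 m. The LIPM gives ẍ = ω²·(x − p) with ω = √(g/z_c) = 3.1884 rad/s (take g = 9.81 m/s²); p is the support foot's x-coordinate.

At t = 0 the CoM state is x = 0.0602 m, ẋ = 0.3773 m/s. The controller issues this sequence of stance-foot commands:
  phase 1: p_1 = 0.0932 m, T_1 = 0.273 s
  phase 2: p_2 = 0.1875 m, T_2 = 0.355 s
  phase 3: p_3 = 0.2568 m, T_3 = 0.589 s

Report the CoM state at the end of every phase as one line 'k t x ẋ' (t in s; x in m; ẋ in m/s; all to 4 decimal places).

phase 1: p=0.0932, T=0.273, ωT=0.870433, cosh=1.403358, sinh=0.984587; start (x,ẋ)=(0.060200, 0.377300) → end (x,ẋ)=(0.163401, 0.425891)
phase 2: p=0.1875, T=0.355, ωT=1.131882, cosh=1.711957, sinh=1.389531; start (x,ẋ)=(0.163401, 0.425891) → end (x,ẋ)=(0.331850, 0.622338)
phase 3: p=0.2568, T=0.589, ωT=1.877968, cosh=3.346550, sinh=3.193649; start (x,ẋ)=(0.331850, 0.622338) → end (x,ẋ)=(1.131320, 2.846889)

1 0.2730 0.1634 0.4259
2 0.6280 0.3318 0.6223
3 1.2170 1.1313 2.8469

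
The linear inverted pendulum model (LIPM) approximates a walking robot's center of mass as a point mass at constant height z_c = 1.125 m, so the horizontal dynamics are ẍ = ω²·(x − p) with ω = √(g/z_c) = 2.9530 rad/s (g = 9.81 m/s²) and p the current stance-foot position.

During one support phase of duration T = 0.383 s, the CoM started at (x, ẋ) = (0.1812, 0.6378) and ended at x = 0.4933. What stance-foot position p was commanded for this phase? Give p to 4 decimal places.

p = 0.1639

ωT = 2.9530·0.383 = 1.130999; cosh(ωT) = 1.710731, sinh(ωT) = 1.388020
x(T) = p + (x₀−p)·cosh(ωT) + (ẋ₀/ω)·sinh(ωT) ⇒ p·(1 − cosh) = x(T) − x₀·cosh − (ẋ₀/ω)·sinh
numerator   = 0.4933 − (0.1812)·1.710731 − (0.6378/2.9530)·1.388020 = -0.116474
denominator = 1 − 1.710731 = -0.710731
p = -0.116474 / -0.710731 = 0.1639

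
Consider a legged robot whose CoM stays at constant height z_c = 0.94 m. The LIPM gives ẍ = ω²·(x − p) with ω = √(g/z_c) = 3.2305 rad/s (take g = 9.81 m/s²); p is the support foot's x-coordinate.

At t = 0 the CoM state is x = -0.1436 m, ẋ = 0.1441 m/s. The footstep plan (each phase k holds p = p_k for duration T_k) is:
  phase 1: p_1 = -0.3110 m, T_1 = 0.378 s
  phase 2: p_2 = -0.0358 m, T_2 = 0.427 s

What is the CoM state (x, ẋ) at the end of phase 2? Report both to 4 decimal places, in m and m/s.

phase 1: p=-0.3110, T=0.378, ωT=1.221129, cosh=1.842956, sinh=1.548058; start (x,ẋ)=(-0.143600, 0.144100) → end (x,ẋ)=(0.066564, 1.102738)
phase 2: p=-0.0358, T=0.427, ωT=1.379424, cosh=2.112167, sinh=1.860444; start (x,ẋ)=(0.066564, 1.102738) → end (x,ẋ)=(0.815475, 2.944389)

x = 0.8155, ẋ = 2.9444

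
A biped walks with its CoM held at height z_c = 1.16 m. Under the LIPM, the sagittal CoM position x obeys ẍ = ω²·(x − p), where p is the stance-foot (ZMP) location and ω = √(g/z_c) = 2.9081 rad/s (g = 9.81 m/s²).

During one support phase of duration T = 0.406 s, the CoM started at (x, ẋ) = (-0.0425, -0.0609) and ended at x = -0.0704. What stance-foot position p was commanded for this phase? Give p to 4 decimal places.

ωT = 2.9081·0.406 = 1.180689; cosh(ωT) = 1.781842, sinh(ωT) = 1.474774
x(T) = p + (x₀−p)·cosh(ωT) + (ẋ₀/ω)·sinh(ωT) ⇒ p·(1 − cosh) = x(T) − x₀·cosh − (ẋ₀/ω)·sinh
numerator   = -0.0704 − (-0.0425)·1.781842 − (-0.0609/2.9081)·1.474774 = 0.036212
denominator = 1 − 1.781842 = -0.781842
p = 0.036212 / -0.781842 = -0.0463

p = -0.0463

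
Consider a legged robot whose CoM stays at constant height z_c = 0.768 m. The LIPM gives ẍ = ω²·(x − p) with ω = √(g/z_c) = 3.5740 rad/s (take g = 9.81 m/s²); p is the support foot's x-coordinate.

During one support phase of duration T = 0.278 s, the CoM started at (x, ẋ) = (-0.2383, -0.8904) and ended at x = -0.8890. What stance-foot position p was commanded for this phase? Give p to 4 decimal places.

p = 0.4346

ωT = 3.5740·0.278 = 0.993572; cosh(ωT) = 1.535558, sinh(ωT) = 1.165306
x(T) = p + (x₀−p)·cosh(ωT) + (ẋ₀/ω)·sinh(ωT) ⇒ p·(1 − cosh) = x(T) − x₀·cosh − (ẋ₀/ω)·sinh
numerator   = -0.8890 − (-0.2383)·1.535558 − (-0.8904/3.5740)·1.165306 = -0.232761
denominator = 1 − 1.535558 = -0.535558
p = -0.232761 / -0.535558 = 0.4346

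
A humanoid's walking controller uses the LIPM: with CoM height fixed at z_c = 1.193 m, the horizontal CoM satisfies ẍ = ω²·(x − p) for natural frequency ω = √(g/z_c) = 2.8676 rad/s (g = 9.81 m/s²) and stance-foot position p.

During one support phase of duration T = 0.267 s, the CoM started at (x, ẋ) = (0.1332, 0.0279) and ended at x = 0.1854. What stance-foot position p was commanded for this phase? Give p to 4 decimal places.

p = -0.0098

ωT = 2.8676·0.267 = 0.765649; cosh(ωT) = 1.307711, sinh(ωT) = 0.842679
x(T) = p + (x₀−p)·cosh(ωT) + (ẋ₀/ω)·sinh(ωT) ⇒ p·(1 − cosh) = x(T) − x₀·cosh − (ẋ₀/ω)·sinh
numerator   = 0.1854 − (0.1332)·1.307711 − (0.0279/2.8676)·0.842679 = 0.003014
denominator = 1 − 1.307711 = -0.307711
p = 0.003014 / -0.307711 = -0.0098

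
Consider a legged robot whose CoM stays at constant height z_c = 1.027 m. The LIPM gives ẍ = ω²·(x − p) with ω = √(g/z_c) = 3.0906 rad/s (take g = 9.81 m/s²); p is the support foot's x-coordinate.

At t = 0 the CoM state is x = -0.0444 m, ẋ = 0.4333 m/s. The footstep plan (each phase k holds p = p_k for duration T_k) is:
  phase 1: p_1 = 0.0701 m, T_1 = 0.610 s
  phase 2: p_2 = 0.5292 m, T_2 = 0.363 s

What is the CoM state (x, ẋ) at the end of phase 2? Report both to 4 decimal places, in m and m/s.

phase 1: p=0.0701, T=0.610, ωT=1.885266, cosh=3.369948, sinh=3.218159; start (x,ẋ)=(-0.044400, 0.433300) → end (x,ẋ)=(0.135425, 0.321376)
phase 2: p=0.5292, T=0.363, ωT=1.121888, cosh=1.698155, sinh=1.372491; start (x,ẋ)=(0.135425, 0.321376) → end (x,ẋ)=(0.003227, -1.124577)

x = 0.0032, ẋ = -1.1246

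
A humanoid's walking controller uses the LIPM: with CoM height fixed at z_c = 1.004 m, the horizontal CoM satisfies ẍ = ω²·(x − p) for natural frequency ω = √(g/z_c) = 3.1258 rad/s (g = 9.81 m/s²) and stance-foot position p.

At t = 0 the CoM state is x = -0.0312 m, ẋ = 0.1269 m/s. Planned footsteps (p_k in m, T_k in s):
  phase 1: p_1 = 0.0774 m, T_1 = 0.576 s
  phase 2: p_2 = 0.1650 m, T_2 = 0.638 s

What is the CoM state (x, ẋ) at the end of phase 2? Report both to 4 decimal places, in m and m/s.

x = -1.6763, ẋ = -5.7078

phase 1: p=0.0774, T=0.576, ωT=1.800461, cosh=3.108829, sinh=2.943607; start (x,ẋ)=(-0.031200, 0.126900) → end (x,ẋ)=(-0.140715, -0.604732)
phase 2: p=0.1650, T=0.638, ωT=1.994260, cosh=3.741441, sinh=3.605327; start (x,ẋ)=(-0.140715, -0.604732) → end (x,ẋ)=(-1.676320, -5.707838)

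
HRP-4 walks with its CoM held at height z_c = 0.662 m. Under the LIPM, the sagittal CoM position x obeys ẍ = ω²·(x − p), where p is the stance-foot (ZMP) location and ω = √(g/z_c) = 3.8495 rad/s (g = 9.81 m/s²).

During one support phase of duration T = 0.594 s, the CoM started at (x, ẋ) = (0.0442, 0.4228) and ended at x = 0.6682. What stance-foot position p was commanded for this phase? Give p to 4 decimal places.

p = 0.0218

ωT = 3.8495·0.594 = 2.286603; cosh(ωT) = 4.971530, sinh(ωT) = 4.869919
x(T) = p + (x₀−p)·cosh(ωT) + (ẋ₀/ω)·sinh(ωT) ⇒ p·(1 − cosh) = x(T) − x₀·cosh − (ẋ₀/ω)·sinh
numerator   = 0.6682 − (0.0442)·4.971530 − (0.4228/3.8495)·4.869919 = -0.086417
denominator = 1 − 4.971530 = -3.971530
p = -0.086417 / -3.971530 = 0.0218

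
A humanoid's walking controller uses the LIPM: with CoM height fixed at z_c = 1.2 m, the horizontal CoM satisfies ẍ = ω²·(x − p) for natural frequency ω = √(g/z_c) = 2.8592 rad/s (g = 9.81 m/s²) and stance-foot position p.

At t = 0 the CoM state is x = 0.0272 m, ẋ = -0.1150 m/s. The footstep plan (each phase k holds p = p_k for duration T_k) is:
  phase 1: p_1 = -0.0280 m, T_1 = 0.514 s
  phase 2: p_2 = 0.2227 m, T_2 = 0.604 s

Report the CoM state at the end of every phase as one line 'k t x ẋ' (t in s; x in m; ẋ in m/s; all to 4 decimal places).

1 0.5140 0.0155 0.0617
2 1.1180 -0.3194 -1.4338

phase 1: p=-0.0280, T=0.514, ωT=1.469629, cosh=2.288816, sinh=2.058805; start (x,ẋ)=(0.027200, -0.115000) → end (x,ẋ)=(0.015535, 0.061723)
phase 2: p=0.2227, T=0.604, ωT=1.726957, cosh=2.900670, sinh=2.722845; start (x,ẋ)=(0.015535, 0.061723) → end (x,ẋ)=(-0.319437, -1.433772)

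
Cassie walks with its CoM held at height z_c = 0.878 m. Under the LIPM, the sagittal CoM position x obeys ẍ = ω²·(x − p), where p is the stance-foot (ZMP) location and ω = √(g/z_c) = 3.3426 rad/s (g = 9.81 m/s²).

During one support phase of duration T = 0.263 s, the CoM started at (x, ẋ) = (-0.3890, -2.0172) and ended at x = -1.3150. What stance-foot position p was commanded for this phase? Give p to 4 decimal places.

ωT = 3.3426·0.263 = 0.879104; cosh(ωT) = 1.411947, sinh(ωT) = 0.996793
x(T) = p + (x₀−p)·cosh(ωT) + (ẋ₀/ω)·sinh(ωT) ⇒ p·(1 − cosh) = x(T) − x₀·cosh − (ẋ₀/ω)·sinh
numerator   = -1.3150 − (-0.3890)·1.411947 − (-2.0172/3.3426)·0.996793 = -0.164206
denominator = 1 − 1.411947 = -0.411947
p = -0.164206 / -0.411947 = 0.3986

p = 0.3986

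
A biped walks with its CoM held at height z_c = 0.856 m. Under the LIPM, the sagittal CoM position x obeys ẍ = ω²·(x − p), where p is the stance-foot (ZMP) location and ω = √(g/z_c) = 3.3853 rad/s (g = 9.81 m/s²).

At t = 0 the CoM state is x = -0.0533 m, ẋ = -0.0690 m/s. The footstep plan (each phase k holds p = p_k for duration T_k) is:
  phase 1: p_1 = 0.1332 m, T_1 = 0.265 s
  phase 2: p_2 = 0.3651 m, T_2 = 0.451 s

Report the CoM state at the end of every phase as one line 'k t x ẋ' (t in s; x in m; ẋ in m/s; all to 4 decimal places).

1 0.2650 -0.1544 -0.7442
2 0.7160 -1.3690 -5.6501

phase 1: p=0.1332, T=0.265, ωT=0.897105, cosh=1.430120, sinh=1.022372; start (x,ẋ)=(-0.053300, -0.069000) → end (x,ẋ)=(-0.154356, -0.744161)
phase 2: p=0.3651, T=0.451, ωT=1.526770, cosh=2.410261, sinh=2.193025; start (x,ẋ)=(-0.154356, -0.744161) → end (x,ẋ)=(-1.368997, -5.650085)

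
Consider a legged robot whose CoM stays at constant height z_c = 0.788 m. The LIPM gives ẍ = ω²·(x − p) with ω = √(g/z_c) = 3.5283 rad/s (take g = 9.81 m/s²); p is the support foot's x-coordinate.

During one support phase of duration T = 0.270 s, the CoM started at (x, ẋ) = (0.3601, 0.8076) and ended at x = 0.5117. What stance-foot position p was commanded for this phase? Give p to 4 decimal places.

ωT = 3.5283·0.270 = 0.952641; cosh(ωT) = 1.489134, sinh(ωT) = 1.103413
x(T) = p + (x₀−p)·cosh(ωT) + (ẋ₀/ω)·sinh(ωT) ⇒ p·(1 − cosh) = x(T) − x₀·cosh − (ẋ₀/ω)·sinh
numerator   = 0.5117 − (0.3601)·1.489134 − (0.8076/3.5283)·1.103413 = -0.277100
denominator = 1 − 1.489134 = -0.489134
p = -0.277100 / -0.489134 = 0.5665

p = 0.5665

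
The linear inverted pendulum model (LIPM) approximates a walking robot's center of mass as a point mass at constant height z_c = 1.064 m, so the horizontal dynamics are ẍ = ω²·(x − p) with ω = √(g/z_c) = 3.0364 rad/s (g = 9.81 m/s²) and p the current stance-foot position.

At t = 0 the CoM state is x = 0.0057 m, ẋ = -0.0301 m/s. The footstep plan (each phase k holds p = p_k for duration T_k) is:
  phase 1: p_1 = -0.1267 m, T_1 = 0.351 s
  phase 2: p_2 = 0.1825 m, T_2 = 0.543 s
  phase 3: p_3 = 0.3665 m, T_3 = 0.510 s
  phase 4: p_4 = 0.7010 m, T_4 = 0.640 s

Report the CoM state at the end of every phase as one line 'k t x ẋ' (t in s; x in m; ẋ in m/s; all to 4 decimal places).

phase 1: p=-0.1267, T=0.351, ωT=1.065776, cosh=1.623776, sinh=1.279316; start (x,ẋ)=(0.005700, -0.030100) → end (x,ẋ)=(0.075606, 0.465434)
phase 2: p=0.1825, T=0.543, ωT=1.648765, cosh=2.696421, sinh=2.504134; start (x,ẋ)=(0.075606, 0.465434) → end (x,ẋ)=(0.278115, 0.442232)
phase 3: p=0.3665, T=0.510, ωT=1.548564, cosh=2.458631, sinh=2.246078; start (x,ẋ)=(0.278115, 0.442232) → end (x,ẋ)=(0.476320, 0.484499)
phase 4: p=0.7010, T=0.640, ωT=1.943296, cosh=3.562478, sinh=3.419247; start (x,ẋ)=(0.476320, 0.484499) → end (x,ẋ)=(0.446170, -0.606657)

1 0.3510 0.0756 0.4654
2 0.8940 0.2781 0.4422
3 1.4040 0.4763 0.4845
4 2.0440 0.4462 -0.6067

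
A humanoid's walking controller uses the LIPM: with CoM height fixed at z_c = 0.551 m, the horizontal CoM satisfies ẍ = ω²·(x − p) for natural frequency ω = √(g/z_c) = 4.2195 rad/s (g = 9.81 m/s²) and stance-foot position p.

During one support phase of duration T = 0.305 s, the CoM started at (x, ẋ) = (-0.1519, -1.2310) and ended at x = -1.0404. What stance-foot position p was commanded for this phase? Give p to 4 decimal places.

ωT = 4.2195·0.305 = 1.286947; cosh(ωT) = 1.948913, sinh(ωT) = 1.672801
x(T) = p + (x₀−p)·cosh(ωT) + (ẋ₀/ω)·sinh(ωT) ⇒ p·(1 − cosh) = x(T) − x₀·cosh − (ẋ₀/ω)·sinh
numerator   = -1.0404 − (-0.1519)·1.948913 − (-1.2310/4.2195)·1.672801 = -0.256336
denominator = 1 − 1.948913 = -0.948913
p = -0.256336 / -0.948913 = 0.2701

p = 0.2701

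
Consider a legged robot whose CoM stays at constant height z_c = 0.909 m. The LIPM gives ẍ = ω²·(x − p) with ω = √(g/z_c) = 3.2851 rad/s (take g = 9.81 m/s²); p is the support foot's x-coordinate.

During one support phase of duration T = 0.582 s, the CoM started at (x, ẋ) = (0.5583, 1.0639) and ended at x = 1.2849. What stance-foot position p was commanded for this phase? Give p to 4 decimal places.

ωT = 3.2851·0.582 = 1.911928; cosh(ωT) = 3.456959, sinh(ωT) = 3.309164
x(T) = p + (x₀−p)·cosh(ωT) + (ẋ₀/ω)·sinh(ωT) ⇒ p·(1 − cosh) = x(T) − x₀·cosh − (ẋ₀/ω)·sinh
numerator   = 1.2849 − (0.5583)·3.456959 − (1.0639/3.2851)·3.309164 = -1.716813
denominator = 1 − 3.456959 = -2.456959
p = -1.716813 / -2.456959 = 0.6988

p = 0.6988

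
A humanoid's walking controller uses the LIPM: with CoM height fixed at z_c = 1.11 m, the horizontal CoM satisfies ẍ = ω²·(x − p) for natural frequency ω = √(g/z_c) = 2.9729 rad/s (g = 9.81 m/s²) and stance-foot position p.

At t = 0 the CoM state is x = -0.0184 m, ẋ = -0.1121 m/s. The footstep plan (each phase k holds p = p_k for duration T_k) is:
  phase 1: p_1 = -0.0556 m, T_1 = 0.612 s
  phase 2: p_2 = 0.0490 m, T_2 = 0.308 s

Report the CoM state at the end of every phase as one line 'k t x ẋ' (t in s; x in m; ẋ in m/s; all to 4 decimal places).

phase 1: p=-0.0556, T=0.612, ωT=1.819415, cosh=3.165184, sinh=3.003064; start (x,ẋ)=(-0.018400, -0.112100) → end (x,ẋ)=(-0.051093, -0.022703)
phase 2: p=0.0490, T=0.308, ωT=0.915653, cosh=1.449331, sinh=1.049076; start (x,ẋ)=(-0.051093, -0.022703) → end (x,ẋ)=(-0.104079, -0.345072)

1 0.6120 -0.0511 -0.0227
2 0.9200 -0.1041 -0.3451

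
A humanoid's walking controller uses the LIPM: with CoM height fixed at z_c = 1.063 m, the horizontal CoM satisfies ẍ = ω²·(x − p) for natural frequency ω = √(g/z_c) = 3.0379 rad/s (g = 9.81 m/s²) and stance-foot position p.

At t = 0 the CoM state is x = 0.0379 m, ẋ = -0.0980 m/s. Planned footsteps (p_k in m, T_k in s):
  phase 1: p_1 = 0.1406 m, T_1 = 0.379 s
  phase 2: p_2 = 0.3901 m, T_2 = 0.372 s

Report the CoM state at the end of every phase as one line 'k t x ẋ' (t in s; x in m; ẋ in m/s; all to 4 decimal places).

phase 1: p=0.1406, T=0.379, ωT=1.151364, cosh=1.739355, sinh=1.423149; start (x,ẋ)=(0.037900, -0.098000) → end (x,ẋ)=(-0.083941, -0.614468)
phase 2: p=0.3901, T=0.372, ωT=1.130099, cosh=1.709482, sinh=1.386481; start (x,ẋ)=(-0.083941, -0.614468) → end (x,ẋ)=(-0.700705, -3.047079)

1 0.3790 -0.0839 -0.6145
2 0.7510 -0.7007 -3.0471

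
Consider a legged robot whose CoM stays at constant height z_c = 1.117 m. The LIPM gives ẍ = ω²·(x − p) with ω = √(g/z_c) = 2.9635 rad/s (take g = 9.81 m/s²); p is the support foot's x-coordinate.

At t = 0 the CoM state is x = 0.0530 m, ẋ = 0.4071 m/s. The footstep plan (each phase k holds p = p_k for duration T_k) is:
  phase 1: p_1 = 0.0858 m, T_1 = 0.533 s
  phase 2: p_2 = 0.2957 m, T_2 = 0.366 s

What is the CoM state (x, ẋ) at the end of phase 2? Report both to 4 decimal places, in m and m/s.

phase 1: p=0.0858, T=0.533, ωT=1.579546, cosh=2.529409, sinh=2.323341; start (x,ẋ)=(0.053000, 0.407100) → end (x,ẋ)=(0.321996, 0.803887)
phase 2: p=0.2957, T=0.366, ωT=1.084641, cosh=1.648200, sinh=1.310177; start (x,ẋ)=(0.321996, 0.803887) → end (x,ẋ)=(0.694443, 1.427066)

x = 0.6944, ẋ = 1.4271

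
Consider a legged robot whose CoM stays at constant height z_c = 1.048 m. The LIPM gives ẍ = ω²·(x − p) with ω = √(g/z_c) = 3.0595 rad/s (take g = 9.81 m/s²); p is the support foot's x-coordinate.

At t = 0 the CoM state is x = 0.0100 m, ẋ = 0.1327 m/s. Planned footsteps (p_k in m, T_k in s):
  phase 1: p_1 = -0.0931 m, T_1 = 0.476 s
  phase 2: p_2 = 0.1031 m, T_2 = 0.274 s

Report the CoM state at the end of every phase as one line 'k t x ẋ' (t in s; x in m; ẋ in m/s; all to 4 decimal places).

1 0.4760 0.2281 0.9400
2 0.7500 0.5634 1.6494

phase 1: p=-0.0931, T=0.476, ωT=1.456322, cosh=2.261622, sinh=2.028530; start (x,ẋ)=(0.010000, 0.132700) → end (x,ẋ)=(0.228057, 0.939985)
phase 2: p=0.1031, T=0.274, ωT=0.838303, cosh=1.372442, sinh=0.939998; start (x,ẋ)=(0.228057, 0.939985) → end (x,ẋ)=(0.563396, 1.649441)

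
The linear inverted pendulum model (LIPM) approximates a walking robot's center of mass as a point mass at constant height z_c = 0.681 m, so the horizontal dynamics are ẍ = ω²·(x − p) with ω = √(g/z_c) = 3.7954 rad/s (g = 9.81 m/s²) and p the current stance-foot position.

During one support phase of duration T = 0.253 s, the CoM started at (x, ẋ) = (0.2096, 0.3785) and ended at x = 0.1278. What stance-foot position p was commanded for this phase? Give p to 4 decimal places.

ωT = 3.7954·0.253 = 0.960236; cosh(ωT) = 1.497558, sinh(ωT) = 1.114755
x(T) = p + (x₀−p)·cosh(ωT) + (ẋ₀/ω)·sinh(ωT) ⇒ p·(1 − cosh) = x(T) − x₀·cosh − (ẋ₀/ω)·sinh
numerator   = 0.1278 − (0.2096)·1.497558 − (0.3785/3.7954)·1.114755 = -0.297258
denominator = 1 − 1.497558 = -0.497558
p = -0.297258 / -0.497558 = 0.5974

p = 0.5974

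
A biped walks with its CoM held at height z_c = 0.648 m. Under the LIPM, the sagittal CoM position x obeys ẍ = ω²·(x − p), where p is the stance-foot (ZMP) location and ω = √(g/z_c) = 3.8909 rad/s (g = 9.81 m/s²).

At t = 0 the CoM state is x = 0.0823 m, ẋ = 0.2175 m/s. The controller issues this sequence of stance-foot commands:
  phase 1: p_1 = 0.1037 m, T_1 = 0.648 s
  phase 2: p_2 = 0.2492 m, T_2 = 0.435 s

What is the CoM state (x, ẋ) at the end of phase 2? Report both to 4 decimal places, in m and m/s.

x = 1.0063, ẋ = 3.0546

phase 1: p=0.1037, T=0.648, ωT=2.521303, cosh=6.262579, sinh=6.182225; start (x,ẋ)=(0.082300, 0.217500) → end (x,ẋ)=(0.315265, 0.847346)
phase 2: p=0.2492, T=0.435, ωT=1.692541, cosh=2.808661, sinh=2.624610; start (x,ẋ)=(0.315265, 0.847346) → end (x,ẋ)=(1.006333, 3.054572)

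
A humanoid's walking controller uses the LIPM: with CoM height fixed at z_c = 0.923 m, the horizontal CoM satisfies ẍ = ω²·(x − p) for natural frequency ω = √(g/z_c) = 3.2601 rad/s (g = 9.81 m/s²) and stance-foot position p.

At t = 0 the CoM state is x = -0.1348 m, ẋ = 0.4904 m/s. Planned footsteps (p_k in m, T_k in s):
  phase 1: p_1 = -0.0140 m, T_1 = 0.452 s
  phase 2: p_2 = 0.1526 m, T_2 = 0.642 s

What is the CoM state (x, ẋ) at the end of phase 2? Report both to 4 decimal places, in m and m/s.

phase 1: p=-0.0140, T=0.452, ωT=1.473565, cosh=2.296938, sinh=2.067831; start (x,ẋ)=(-0.134800, 0.490400) → end (x,ẋ)=(0.019583, 0.312065)
phase 2: p=0.1526, T=0.642, ωT=2.092984, cosh=4.116198, sinh=3.992880; start (x,ẋ)=(0.019583, 0.312065) → end (x,ẋ)=(-0.012716, -0.446985)

x = -0.0127, ẋ = -0.4470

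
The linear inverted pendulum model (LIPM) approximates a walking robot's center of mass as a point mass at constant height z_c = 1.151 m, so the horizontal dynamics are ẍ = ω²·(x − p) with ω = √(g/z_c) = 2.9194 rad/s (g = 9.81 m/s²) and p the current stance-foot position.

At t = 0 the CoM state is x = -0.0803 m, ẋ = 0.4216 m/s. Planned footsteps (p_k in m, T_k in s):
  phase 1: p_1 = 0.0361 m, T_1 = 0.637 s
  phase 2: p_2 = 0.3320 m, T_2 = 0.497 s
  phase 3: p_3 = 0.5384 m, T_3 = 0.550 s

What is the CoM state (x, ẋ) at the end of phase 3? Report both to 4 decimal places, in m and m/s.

x = -1.2372, ẋ = -5.0166

phase 1: p=0.0361, T=0.637, ωT=1.859658, cosh=3.288632, sinh=3.132907; start (x,ẋ)=(-0.080300, 0.421600) → end (x,ẋ)=(0.105736, 0.321869)
phase 2: p=0.3320, T=0.497, ωT=1.450942, cosh=2.250740, sinh=2.016391; start (x,ẋ)=(0.105736, 0.321869) → end (x,ẋ)=(0.045050, -0.607492)
phase 3: p=0.5384, T=0.550, ωT=1.605670, cosh=2.590975, sinh=2.390220; start (x,ẋ)=(0.045050, -0.607492) → end (x,ẋ)=(-1.237234, -5.016599)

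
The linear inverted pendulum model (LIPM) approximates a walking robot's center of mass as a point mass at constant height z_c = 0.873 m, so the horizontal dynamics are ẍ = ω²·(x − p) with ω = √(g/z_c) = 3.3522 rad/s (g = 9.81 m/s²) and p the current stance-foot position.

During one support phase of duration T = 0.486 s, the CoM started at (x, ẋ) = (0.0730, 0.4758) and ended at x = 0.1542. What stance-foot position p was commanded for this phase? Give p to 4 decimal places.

p = 0.2349

ωT = 3.3522·0.486 = 1.629169; cosh(ωT) = 2.647864, sinh(ωT) = 2.451772
x(T) = p + (x₀−p)·cosh(ωT) + (ẋ₀/ω)·sinh(ωT) ⇒ p·(1 − cosh) = x(T) − x₀·cosh − (ẋ₀/ω)·sinh
numerator   = 0.1542 − (0.0730)·2.647864 − (0.4758/3.3522)·2.451772 = -0.387090
denominator = 1 − 2.647864 = -1.647864
p = -0.387090 / -1.647864 = 0.2349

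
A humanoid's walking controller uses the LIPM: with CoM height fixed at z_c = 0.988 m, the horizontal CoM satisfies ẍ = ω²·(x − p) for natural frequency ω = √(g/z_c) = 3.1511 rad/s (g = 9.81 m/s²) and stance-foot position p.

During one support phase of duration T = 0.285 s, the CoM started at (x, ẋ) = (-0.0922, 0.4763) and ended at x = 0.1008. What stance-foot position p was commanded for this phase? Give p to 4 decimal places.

ωT = 3.1511·0.285 = 0.898063; cosh(ωT) = 1.431101, sinh(ωT) = 1.023743
x(T) = p + (x₀−p)·cosh(ωT) + (ẋ₀/ω)·sinh(ωT) ⇒ p·(1 − cosh) = x(T) − x₀·cosh − (ẋ₀/ω)·sinh
numerator   = 0.1008 − (-0.0922)·1.431101 − (0.4763/3.1511)·1.023743 = 0.078005
denominator = 1 − 1.431101 = -0.431101
p = 0.078005 / -0.431101 = -0.1809

p = -0.1809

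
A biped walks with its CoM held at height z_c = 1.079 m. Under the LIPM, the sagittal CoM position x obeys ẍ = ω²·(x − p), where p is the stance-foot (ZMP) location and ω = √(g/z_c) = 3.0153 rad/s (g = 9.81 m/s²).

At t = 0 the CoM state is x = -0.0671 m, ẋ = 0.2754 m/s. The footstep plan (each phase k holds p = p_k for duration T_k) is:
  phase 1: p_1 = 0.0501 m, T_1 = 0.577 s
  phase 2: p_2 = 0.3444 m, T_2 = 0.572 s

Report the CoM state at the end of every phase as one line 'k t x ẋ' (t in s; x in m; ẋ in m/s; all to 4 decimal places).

phase 1: p=0.0501, T=0.577, ωT=1.739828, cosh=2.935957, sinh=2.760407; start (x,ẋ)=(-0.067100, 0.275400) → end (x,ẋ)=(-0.041875, -0.166946)
phase 2: p=0.3444, T=0.572, ωT=1.724752, cosh=2.894672, sinh=2.716455; start (x,ẋ)=(-0.041875, -0.166946) → end (x,ẋ)=(-0.924139, -3.647202)

1 0.5770 -0.0419 -0.1669
2 1.1490 -0.9241 -3.6472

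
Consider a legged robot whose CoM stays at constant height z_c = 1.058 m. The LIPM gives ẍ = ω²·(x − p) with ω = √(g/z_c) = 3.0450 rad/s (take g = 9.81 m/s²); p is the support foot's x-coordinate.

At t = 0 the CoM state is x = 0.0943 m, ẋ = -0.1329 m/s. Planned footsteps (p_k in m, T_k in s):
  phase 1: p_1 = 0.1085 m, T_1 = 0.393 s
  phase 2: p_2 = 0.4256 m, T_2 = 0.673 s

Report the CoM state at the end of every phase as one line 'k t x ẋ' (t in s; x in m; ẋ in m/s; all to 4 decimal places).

1 0.3930 0.0172 -0.3050
2 1.0660 -1.5679 -5.9493

phase 1: p=0.1085, T=0.393, ωT=1.196685, cosh=1.805662, sinh=1.503467; start (x,ẋ)=(0.094300, -0.132900) → end (x,ẋ)=(0.017240, -0.304981)
phase 2: p=0.4256, T=0.673, ωT=2.049285, cosh=3.945588, sinh=3.816761; start (x,ẋ)=(0.017240, -0.304981) → end (x,ẋ)=(-1.567898, -5.949301)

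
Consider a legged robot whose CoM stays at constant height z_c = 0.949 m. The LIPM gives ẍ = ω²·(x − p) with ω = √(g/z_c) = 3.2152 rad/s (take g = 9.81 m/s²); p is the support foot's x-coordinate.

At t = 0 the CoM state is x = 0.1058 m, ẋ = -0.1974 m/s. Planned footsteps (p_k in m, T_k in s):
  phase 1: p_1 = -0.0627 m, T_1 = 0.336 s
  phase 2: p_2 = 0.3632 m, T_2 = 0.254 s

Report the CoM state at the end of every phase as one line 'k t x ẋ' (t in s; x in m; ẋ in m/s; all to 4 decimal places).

1 0.3360 0.1341 0.3817
2 0.5900 0.1614 -0.1546

phase 1: p=-0.0627, T=0.336, ωT=1.080307, cosh=1.642538, sinh=1.303047; start (x,ẋ)=(0.105800, -0.197400) → end (x,ẋ)=(0.134066, 0.381703)
phase 2: p=0.3632, T=0.254, ωT=0.816661, cosh=1.352418, sinh=0.910513; start (x,ẋ)=(0.134066, 0.381703) → end (x,ẋ)=(0.161410, -0.154564)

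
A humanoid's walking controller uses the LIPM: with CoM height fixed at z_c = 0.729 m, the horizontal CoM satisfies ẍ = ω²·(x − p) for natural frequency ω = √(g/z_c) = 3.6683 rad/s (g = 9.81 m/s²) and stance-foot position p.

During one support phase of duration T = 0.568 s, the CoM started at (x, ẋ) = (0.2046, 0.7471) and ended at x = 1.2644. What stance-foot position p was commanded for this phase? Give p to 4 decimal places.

p = 0.1220

ωT = 3.6683·0.568 = 2.083594; cosh(ωT) = 4.078887, sinh(ωT) = 3.954405
x(T) = p + (x₀−p)·cosh(ωT) + (ẋ₀/ω)·sinh(ωT) ⇒ p·(1 − cosh) = x(T) − x₀·cosh − (ẋ₀/ω)·sinh
numerator   = 1.2644 − (0.2046)·4.078887 − (0.7471/3.6683)·3.954405 = -0.375510
denominator = 1 − 4.078887 = -3.078887
p = -0.375510 / -3.078887 = 0.1220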